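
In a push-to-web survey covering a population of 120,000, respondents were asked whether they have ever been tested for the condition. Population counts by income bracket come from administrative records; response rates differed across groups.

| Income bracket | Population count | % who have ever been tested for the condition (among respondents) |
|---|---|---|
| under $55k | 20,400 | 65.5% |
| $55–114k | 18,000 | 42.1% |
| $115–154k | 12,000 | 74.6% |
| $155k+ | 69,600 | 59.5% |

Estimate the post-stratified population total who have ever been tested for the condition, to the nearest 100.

Each cell contributes its population count × the respondent rate:
  under $55k: 20,400 × 65.5% = 13,362
  $55–114k: 18,000 × 42.1% = 7578
  $115–154k: 12,000 × 74.6% = 8952
  $155k+: 69,600 × 59.5% = 41,412
Estimated total = 71,304 → 71,300.

71,300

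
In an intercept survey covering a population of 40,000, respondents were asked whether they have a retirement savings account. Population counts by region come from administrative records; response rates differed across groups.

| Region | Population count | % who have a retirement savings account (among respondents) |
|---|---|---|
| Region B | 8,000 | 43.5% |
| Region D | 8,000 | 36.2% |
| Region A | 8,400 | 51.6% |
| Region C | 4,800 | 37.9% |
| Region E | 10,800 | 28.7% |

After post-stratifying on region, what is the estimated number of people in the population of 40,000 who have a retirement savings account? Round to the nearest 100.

15,600

Each cell contributes its population count × the respondent rate:
  Region B: 8,000 × 43.5% = 3480
  Region D: 8,000 × 36.2% = 2896
  Region A: 8,400 × 51.6% = 4334.4
  Region C: 4,800 × 37.9% = 1819.2
  Region E: 10,800 × 28.7% = 3099.6
Estimated total = 15629.2 → 15,600.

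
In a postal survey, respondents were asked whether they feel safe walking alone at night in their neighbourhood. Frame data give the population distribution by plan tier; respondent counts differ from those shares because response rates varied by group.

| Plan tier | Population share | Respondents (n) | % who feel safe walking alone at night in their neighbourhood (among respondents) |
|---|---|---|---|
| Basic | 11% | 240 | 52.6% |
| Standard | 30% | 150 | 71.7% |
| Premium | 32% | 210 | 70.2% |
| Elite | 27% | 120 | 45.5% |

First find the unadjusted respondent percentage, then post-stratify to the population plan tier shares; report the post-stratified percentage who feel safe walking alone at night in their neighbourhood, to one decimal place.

62.0%

Naive respondent-only estimate (weights = respondent counts):
  (240/720)×52.6 + (150/720)×71.7 + (210/720)×70.2 + (120/720)×45.5 = 60.5292%
Reweighting by population plan tier shares:
  0.11×52.6 + 0.3×71.7 + 0.32×70.2 + 0.27×45.5 = 62.045%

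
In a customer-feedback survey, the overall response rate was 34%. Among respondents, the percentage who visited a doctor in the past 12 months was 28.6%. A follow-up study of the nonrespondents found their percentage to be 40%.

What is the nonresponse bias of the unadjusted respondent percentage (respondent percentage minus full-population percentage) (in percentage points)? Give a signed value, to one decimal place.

-7.5 percentage points

Nonresponse fraction = 1 − 0.34 = 0.66.
Bias = (nonresponse fraction) × (respondent percentage − nonrespondent percentage)
     = 0.66 × (28.6 − 40) = 0.66 × -11.4 = -7.524.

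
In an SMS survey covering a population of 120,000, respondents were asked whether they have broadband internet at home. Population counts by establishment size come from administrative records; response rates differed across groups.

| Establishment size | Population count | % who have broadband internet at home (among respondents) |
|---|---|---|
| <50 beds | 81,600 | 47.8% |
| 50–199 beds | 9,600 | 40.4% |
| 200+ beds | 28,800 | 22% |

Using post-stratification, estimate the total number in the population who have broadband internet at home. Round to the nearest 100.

Estimated count per cell = population count × respondent percentage:
  <50 beds: 81,600 × 47.8% = 39004.8
  50–199 beds: 9,600 × 40.4% = 3878.4
  200+ beds: 28,800 × 22% = 6336
Estimated total = 49219.2 → 49,200.

49,200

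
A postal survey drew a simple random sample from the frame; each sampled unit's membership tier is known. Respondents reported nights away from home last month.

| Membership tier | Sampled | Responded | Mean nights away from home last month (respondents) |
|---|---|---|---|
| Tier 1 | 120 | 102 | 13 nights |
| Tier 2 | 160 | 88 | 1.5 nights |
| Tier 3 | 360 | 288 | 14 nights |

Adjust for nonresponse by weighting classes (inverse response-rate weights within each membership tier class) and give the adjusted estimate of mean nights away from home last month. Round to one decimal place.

10.7

Class response rates: Tier 1 102/120 = 85%, Tier 2 88/160 = 55%, Tier 3 288/360 = 80%.
Inverse-response-rate weighting restores each class to its sampled count, so class totals weight by n_sampled:
  Tier 1: 120 × 13 = 1560
  Tier 2: 160 × 1.5 = 240
  Tier 3: 360 × 14 = 5040
Adjusted estimate = 6840 / 640 = 10.6875 → 10.7.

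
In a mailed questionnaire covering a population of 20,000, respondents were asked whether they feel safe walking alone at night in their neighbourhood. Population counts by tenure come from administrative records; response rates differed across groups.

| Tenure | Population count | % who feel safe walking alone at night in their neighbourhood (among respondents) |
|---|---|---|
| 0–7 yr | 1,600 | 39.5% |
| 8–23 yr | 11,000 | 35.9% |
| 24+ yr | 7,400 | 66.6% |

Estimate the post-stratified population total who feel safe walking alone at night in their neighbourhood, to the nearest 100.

9,500

Apply each group's respondent rate to its population count:
  0–7 yr: 1,600 × 39.5% = 632
  8–23 yr: 11,000 × 35.9% = 3949
  24+ yr: 7,400 × 66.6% = 4928.4
Estimated total = 9509.4 → 9,500.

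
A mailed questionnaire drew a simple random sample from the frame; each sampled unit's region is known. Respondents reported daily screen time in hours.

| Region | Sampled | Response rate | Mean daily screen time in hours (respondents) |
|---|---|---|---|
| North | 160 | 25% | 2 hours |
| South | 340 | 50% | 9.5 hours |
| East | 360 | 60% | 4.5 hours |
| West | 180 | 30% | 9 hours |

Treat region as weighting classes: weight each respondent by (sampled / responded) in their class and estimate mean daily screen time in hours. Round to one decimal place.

6.5

Each respondent's weight = sampled/responded in their class; summing within a class gives n_sampled, so:
  North: 160 × 2 = 320
  South: 340 × 9.5 = 3230
  East: 360 × 4.5 = 1620
  West: 180 × 9 = 1620
Adjusted estimate = 6790 / 1,040 = 6.52885 → 6.5.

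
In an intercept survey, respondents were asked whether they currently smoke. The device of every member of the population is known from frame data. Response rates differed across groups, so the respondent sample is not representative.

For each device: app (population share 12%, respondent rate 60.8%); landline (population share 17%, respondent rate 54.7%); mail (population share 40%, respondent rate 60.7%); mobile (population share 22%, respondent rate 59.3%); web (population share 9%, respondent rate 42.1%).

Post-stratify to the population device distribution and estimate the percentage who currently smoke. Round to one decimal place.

57.7%

Reweight to the known device distribution:
  app: 0.12 × 60.8 = 7.296
  landline: 0.17 × 54.7 = 9.299
  mail: 0.4 × 60.7 = 24.28
  mobile: 0.22 × 59.3 = 13.046
  web: 0.09 × 42.1 = 3.789
Post-stratified estimate = 57.71 → 57.7%.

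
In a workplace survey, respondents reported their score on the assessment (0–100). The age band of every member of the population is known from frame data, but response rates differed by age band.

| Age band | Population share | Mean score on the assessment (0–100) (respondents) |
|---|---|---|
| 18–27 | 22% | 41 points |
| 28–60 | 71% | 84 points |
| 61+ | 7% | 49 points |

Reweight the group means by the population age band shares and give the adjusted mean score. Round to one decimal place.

72.1

Post-stratification weights by population share, not respondent share:
  18–27: 0.22 × 41 = 9.02
  28–60: 0.71 × 84 = 59.64
  61+: 0.07 × 49 = 3.43
Post-stratified estimate = 72.09 → 72.1.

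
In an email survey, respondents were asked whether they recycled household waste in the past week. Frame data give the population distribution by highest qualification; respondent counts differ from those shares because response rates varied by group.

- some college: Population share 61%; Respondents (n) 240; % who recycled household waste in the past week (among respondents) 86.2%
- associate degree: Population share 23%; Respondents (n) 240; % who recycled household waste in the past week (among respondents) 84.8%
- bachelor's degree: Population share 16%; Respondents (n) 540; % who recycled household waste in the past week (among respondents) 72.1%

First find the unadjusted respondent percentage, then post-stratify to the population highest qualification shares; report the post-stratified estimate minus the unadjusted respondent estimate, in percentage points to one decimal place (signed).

Unadjusted (pooled respondent) estimate weights by respondent counts:
  (240/1020)×86.2 + (240/1020)×84.8 + (540/1020)×72.1 = 78.4059%
Post-stratified estimate weights by population shares:
  0.61×86.2 + 0.23×84.8 + 0.16×72.1 = 83.622%
Difference = 83.622 − 78.4059 = 5.2161 pp.

+5.2 percentage points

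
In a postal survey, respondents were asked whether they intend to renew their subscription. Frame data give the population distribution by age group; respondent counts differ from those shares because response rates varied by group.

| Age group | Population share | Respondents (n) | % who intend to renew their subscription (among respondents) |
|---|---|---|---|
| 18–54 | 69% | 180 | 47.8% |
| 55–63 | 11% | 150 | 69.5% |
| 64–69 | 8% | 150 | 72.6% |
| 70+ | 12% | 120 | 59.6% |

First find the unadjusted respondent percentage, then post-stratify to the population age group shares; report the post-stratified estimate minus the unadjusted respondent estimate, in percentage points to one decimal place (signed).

Unadjusted (pooled respondent) estimate weights by respondent counts:
  (180/600)×47.8 + (150/600)×69.5 + (150/600)×72.6 + (120/600)×59.6 = 61.785%
Post-stratifying to population shares instead:
  0.69×47.8 + 0.11×69.5 + 0.08×72.6 + 0.12×59.6 = 53.587%
Difference = 53.587 − 61.785 = -8.198 pp.

-8.2 percentage points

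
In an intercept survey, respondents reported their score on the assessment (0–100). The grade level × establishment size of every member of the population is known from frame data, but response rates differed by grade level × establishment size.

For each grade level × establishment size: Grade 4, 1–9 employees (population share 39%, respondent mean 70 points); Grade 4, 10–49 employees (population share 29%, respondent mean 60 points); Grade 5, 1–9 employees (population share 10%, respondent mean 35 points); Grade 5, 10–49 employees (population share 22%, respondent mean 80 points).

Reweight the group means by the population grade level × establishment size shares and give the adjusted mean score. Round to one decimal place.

65.8

Reweight to the known grade level × establishment size distribution:
  Grade 4, 1–9 employees: 0.39 × 70 = 27.3
  Grade 4, 10–49 employees: 0.29 × 60 = 17.4
  Grade 5, 1–9 employees: 0.1 × 35 = 3.5
  Grade 5, 10–49 employees: 0.22 × 80 = 17.6
Post-stratified estimate = 65.8 → 65.8.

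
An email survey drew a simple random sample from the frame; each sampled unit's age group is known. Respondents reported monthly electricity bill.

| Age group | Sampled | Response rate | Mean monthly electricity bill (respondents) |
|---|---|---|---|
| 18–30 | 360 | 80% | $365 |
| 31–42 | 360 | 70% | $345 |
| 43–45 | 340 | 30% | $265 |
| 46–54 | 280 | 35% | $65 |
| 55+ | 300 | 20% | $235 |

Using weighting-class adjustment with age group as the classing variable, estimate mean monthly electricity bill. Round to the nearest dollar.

Weighting each respondent by the inverse class response rate inflates each class back to its sampled size, so the class weight is n_sampled:
  18–30: 360 × 365 = 131,400
  31–42: 360 × 345 = 124,200
  43–45: 340 × 265 = 90,100
  46–54: 280 × 65 = 18,200
  55+: 300 × 235 = 70,500
Adjusted estimate = 434,400 / 1,640 = 264.878 → $265.

$265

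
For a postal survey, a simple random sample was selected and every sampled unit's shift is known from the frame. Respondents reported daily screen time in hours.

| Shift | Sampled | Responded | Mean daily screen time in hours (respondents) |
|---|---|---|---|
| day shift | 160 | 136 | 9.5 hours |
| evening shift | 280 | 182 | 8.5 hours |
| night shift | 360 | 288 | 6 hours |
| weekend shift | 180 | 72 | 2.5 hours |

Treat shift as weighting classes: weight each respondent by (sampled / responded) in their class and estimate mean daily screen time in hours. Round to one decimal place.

Class response rates: day shift 136/160 = 85%, evening shift 182/280 = 65%, night shift 288/360 = 80%, weekend shift 72/180 = 40%.
With weight = n_sampled/n_responded per class, the weighted class total is n_sampled:
  day shift: 160 × 9.5 = 1520
  evening shift: 280 × 8.5 = 2380
  night shift: 360 × 6 = 2160
  weekend shift: 180 × 2.5 = 450
Adjusted estimate = 6510 / 980 = 6.64286 → 6.6.

6.6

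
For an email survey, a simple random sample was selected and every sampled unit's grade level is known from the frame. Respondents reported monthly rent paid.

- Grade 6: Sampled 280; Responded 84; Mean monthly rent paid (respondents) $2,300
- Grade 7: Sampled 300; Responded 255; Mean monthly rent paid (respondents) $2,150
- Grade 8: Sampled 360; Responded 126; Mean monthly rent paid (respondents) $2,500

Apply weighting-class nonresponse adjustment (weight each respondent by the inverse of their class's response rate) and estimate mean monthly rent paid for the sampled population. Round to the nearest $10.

$2,330

Class response rates: Grade 6 84/280 = 30%, Grade 7 255/300 = 85%, Grade 8 126/360 = 35%.
Each respondent's weight = sampled/responded in their class; summing within a class gives n_sampled, so:
  Grade 6: 280 × 2300 = 644,000
  Grade 7: 300 × 2150 = 645,000
  Grade 8: 360 × 2500 = 900,000
Adjusted estimate = 2,189,000 / 940 = 2328.72 → $2,330.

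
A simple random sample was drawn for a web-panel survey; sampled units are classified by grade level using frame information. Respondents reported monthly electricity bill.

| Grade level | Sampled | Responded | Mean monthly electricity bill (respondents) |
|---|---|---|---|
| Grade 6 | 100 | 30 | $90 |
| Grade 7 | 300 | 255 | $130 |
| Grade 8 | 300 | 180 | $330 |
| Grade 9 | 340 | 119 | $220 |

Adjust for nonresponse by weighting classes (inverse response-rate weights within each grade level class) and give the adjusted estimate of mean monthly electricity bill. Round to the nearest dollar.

$213

Response rates by class: Grade 6 30/100 = 30%, Grade 7 255/300 = 85%, Grade 8 180/300 = 60%, Grade 9 119/340 = 35%.
With weight = n_sampled/n_responded per class, the weighted class total is n_sampled:
  Grade 6: 100 × 90 = 9000
  Grade 7: 300 × 130 = 39,000
  Grade 8: 300 × 330 = 99,000
  Grade 9: 340 × 220 = 74,800
Adjusted estimate = 221,800 / 1,040 = 213.269 → $213.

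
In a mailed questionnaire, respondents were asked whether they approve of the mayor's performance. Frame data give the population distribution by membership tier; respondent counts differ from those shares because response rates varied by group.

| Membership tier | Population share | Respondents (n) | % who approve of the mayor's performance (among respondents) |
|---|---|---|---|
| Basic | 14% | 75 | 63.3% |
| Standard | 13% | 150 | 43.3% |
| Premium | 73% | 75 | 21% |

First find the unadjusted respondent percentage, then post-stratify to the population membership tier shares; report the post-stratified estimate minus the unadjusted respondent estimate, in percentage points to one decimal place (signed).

Without adjustment, the pooled respondent share is:
  (75/300)×63.3 + (150/300)×43.3 + (75/300)×21 = 42.725%
Reweighting by population membership tier shares:
  0.14×63.3 + 0.13×43.3 + 0.73×21 = 29.821%
Difference = 29.821 − 42.725 = -12.904 pp.

-12.9 percentage points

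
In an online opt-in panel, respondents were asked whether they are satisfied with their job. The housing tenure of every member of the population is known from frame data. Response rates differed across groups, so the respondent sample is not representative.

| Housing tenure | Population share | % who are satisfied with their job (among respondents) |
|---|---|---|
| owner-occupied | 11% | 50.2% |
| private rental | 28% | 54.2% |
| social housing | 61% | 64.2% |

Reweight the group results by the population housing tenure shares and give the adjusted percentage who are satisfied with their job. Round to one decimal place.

Weight each group's respondent value by its population share:
  owner-occupied: 0.11 × 50.2 = 5.522
  private rental: 0.28 × 54.2 = 15.176
  social housing: 0.61 × 64.2 = 39.162
Post-stratified estimate = 59.86 → 59.9%.

59.9%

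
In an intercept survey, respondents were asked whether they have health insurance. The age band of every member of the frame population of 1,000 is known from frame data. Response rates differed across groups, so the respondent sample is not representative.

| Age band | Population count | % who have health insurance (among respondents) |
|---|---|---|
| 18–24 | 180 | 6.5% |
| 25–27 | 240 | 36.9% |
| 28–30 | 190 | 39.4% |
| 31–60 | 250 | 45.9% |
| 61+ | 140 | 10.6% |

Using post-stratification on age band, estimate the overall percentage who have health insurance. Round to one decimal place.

Reweight to the known age band distribution:
  18–24: (180/1,000) × 6.5 = 1.17
  25–27: (240/1,000) × 36.9 = 8.856
  28–30: (190/1,000) × 39.4 = 7.486
  31–60: (250/1,000) × 45.9 = 11.475
  61+: (140/1,000) × 10.6 = 1.484
Post-stratified estimate = 30.471 → 30.5%.

30.5%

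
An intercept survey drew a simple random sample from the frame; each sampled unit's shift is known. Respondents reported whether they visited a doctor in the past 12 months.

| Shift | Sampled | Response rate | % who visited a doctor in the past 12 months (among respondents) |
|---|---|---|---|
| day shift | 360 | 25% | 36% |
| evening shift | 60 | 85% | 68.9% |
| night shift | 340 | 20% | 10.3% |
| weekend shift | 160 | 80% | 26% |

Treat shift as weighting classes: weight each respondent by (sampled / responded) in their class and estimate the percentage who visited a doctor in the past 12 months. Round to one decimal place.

26.9%

Each respondent's weight = sampled/responded in their class; summing within a class gives n_sampled, so:
  day shift: 360 × 36 = 12,960
  evening shift: 60 × 68.9 = 4134
  night shift: 340 × 10.3 = 3502
  weekend shift: 160 × 26 = 4160
Adjusted estimate = 24,756 / 920 = 26.9087 → 26.9%.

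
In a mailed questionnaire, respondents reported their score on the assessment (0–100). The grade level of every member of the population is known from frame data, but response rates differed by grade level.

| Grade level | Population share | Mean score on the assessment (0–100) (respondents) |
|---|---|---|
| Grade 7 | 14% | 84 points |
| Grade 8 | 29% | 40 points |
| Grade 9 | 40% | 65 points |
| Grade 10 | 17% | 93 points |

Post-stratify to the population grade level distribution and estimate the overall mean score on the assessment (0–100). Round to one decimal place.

65.2

Weight each group's respondent value by its population share:
  Grade 7: 0.14 × 84 = 11.76
  Grade 8: 0.29 × 40 = 11.6
  Grade 9: 0.4 × 65 = 26
  Grade 10: 0.17 × 93 = 15.81
Post-stratified estimate = 65.17 → 65.2.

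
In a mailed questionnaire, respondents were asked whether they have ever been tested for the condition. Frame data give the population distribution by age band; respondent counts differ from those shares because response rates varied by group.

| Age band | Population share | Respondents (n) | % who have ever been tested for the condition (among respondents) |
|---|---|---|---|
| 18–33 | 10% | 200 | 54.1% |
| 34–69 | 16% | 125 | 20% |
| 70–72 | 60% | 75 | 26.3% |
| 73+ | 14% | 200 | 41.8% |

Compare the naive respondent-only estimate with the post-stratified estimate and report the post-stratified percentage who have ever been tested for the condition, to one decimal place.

Unadjusted (pooled respondent) estimate weights by respondent counts:
  (200/600)×54.1 + (125/600)×20 + (75/600)×26.3 + (200/600)×41.8 = 39.4208%
Post-stratifying to population shares instead:
  0.1×54.1 + 0.16×20 + 0.6×26.3 + 0.14×41.8 = 30.242%

30.2%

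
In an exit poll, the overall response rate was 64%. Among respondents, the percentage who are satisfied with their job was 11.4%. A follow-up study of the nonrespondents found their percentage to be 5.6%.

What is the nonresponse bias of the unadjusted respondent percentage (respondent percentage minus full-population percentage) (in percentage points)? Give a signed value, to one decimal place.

Nonresponse fraction = 1 − 0.64 = 0.36.
Bias = (nonresponse fraction) × (respondent percentage − nonrespondent percentage)
     = 0.36 × (11.4 − 5.6) = 0.36 × 5.8 = 2.088.

+2.1 percentage points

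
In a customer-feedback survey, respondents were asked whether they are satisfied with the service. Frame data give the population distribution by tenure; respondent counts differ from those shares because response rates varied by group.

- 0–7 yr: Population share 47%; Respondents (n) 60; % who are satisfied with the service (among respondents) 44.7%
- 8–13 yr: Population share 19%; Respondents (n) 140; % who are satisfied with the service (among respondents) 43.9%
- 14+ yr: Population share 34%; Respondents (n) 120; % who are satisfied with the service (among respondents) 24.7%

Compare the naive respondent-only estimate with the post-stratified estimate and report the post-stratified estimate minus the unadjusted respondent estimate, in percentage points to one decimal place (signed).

+0.9 percentage points

Naive respondent-only estimate (weights = respondent counts):
  (60/320)×44.7 + (140/320)×43.9 + (120/320)×24.7 = 36.85%
Post-stratified estimate weights by population shares:
  0.47×44.7 + 0.19×43.9 + 0.34×24.7 = 37.748%
Difference = 37.748 − 36.85 = 0.898 pp.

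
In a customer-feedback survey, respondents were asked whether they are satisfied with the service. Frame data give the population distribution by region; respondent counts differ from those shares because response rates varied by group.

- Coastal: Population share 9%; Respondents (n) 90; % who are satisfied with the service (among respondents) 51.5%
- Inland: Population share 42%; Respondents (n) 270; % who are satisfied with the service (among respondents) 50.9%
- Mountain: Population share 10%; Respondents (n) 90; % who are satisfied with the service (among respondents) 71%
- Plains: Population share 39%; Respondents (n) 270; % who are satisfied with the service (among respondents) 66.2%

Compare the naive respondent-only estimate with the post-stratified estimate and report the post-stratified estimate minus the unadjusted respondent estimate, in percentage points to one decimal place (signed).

Without adjustment, the pooled respondent share is:
  (90/720)×51.5 + (270/720)×50.9 + (90/720)×71 + (270/720)×66.2 = 59.225%
Reweighting by population region shares:
  0.09×51.5 + 0.42×50.9 + 0.1×71 + 0.39×66.2 = 58.931%
Difference = 58.931 − 59.225 = -0.294 pp.

-0.3 percentage points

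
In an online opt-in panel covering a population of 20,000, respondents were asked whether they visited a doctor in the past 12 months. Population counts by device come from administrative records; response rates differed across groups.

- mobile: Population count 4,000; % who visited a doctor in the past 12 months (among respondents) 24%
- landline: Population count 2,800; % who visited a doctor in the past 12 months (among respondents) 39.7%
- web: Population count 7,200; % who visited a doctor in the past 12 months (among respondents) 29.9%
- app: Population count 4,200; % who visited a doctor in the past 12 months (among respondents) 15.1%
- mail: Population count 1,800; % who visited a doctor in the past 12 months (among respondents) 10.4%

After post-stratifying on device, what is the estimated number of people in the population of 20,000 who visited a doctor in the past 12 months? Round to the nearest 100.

Each cell contributes its population count × the respondent rate:
  mobile: 4,000 × 24% = 960
  landline: 2,800 × 39.7% = 1111.6
  web: 7,200 × 29.9% = 2152.8
  app: 4,200 × 15.1% = 634.2
  mail: 1,800 × 10.4% = 187.2
Estimated total = 5045.8 → 5,000.

5,000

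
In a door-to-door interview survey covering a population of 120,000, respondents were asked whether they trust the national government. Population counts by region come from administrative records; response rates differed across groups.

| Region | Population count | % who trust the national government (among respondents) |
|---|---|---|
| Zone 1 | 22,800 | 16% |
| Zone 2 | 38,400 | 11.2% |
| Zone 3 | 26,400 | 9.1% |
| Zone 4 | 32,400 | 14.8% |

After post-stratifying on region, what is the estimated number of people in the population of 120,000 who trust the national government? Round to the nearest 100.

Apply each group's respondent rate to its population count:
  Zone 1: 22,800 × 16% = 3648
  Zone 2: 38,400 × 11.2% = 4300.8
  Zone 3: 26,400 × 9.1% = 2402.4
  Zone 4: 32,400 × 14.8% = 4795.2
Estimated total = 15146.4 → 15,100.

15,100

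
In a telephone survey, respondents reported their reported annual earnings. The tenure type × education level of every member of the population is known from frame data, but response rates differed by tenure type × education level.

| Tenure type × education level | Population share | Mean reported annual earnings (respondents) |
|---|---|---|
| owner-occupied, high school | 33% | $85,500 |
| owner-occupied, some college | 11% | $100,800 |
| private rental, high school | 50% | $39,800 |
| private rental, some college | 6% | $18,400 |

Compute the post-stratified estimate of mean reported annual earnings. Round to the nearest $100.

Post-stratification weights by population share, not respondent share:
  owner-occupied, high school: 0.33 × 85,500 = 28,215
  owner-occupied, some college: 0.11 × 100,800 = 11,088
  private rental, high school: 0.5 × 39,800 = 19,900
  private rental, some college: 0.06 × 18,400 = 1104
Post-stratified estimate = 60,307 → $60,300.

$60,300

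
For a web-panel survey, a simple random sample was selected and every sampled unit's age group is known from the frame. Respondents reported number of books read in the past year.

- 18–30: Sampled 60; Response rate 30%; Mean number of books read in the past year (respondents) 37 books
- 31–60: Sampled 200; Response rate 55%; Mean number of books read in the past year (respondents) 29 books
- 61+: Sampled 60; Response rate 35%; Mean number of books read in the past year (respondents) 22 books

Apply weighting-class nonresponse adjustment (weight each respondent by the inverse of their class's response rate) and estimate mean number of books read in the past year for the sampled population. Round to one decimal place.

Each respondent's weight = sampled/responded in their class; summing within a class gives n_sampled, so:
  18–30: 60 × 37 = 2220
  31–60: 200 × 29 = 5800
  61+: 60 × 22 = 1320
Adjusted estimate = 9340 / 320 = 29.1875 → 29.2.

29.2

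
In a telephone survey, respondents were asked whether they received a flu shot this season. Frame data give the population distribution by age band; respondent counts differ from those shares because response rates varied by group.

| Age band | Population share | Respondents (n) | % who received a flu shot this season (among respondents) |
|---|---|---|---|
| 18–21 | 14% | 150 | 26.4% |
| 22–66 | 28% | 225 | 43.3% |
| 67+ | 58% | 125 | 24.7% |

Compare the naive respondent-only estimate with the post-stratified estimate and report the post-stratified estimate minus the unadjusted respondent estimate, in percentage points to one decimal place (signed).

-3.4 percentage points

Without adjustment, the pooled respondent share is:
  (150/500)×26.4 + (225/500)×43.3 + (125/500)×24.7 = 33.58%
Reweighting by population age band shares:
  0.14×26.4 + 0.28×43.3 + 0.58×24.7 = 30.146%
Difference = 30.146 − 33.58 = -3.434 pp.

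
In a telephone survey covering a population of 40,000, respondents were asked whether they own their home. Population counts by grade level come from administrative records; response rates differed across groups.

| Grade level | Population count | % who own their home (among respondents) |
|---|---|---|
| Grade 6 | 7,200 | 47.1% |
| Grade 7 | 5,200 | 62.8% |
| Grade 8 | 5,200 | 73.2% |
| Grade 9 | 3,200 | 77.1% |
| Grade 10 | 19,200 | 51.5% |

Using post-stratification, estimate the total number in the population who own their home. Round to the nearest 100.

Each cell contributes its population count × the respondent rate:
  Grade 6: 7,200 × 47.1% = 3391.2
  Grade 7: 5,200 × 62.8% = 3265.6
  Grade 8: 5,200 × 73.2% = 3806.4
  Grade 9: 3,200 × 77.1% = 2467.2
  Grade 10: 19,200 × 51.5% = 9888
Estimated total = 22818.4 → 22,800.

22,800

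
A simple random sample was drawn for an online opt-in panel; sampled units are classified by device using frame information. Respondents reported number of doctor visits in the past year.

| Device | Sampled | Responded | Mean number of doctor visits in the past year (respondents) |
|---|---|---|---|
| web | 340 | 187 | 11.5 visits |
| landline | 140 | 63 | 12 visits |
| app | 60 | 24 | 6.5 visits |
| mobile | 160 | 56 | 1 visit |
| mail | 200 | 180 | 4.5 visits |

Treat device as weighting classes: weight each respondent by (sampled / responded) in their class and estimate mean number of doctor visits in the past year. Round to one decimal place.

7.8

Response rates by class: web 187/340 = 55%, landline 63/140 = 45%, app 24/60 = 40%, mobile 56/160 = 35%, mail 180/200 = 90%.
Inverse-response-rate weighting restores each class to its sampled count, so class totals weight by n_sampled:
  web: 340 × 11.5 = 3910
  landline: 140 × 12 = 1680
  app: 60 × 6.5 = 390
  mobile: 160 × 1 = 160
  mail: 200 × 4.5 = 900
Adjusted estimate = 7040 / 900 = 7.82222 → 7.8.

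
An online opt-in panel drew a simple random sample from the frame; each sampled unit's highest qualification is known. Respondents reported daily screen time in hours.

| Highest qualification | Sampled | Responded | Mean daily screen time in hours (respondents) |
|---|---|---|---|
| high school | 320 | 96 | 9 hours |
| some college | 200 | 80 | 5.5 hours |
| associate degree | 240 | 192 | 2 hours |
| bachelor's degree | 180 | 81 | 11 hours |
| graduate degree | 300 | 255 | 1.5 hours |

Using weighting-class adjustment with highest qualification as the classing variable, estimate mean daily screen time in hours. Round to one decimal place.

5.6

Class response rates: high school 96/320 = 30%, some college 80/200 = 40%, associate degree 192/240 = 80%, bachelor's degree 81/180 = 45%, graduate degree 255/300 = 85%.
Each respondent's weight = sampled/responded in their class; summing within a class gives n_sampled, so:
  high school: 320 × 9 = 2880
  some college: 200 × 5.5 = 1100
  associate degree: 240 × 2 = 480
  bachelor's degree: 180 × 11 = 1980
  graduate degree: 300 × 1.5 = 450
Adjusted estimate = 6890 / 1,240 = 5.55645 → 5.6.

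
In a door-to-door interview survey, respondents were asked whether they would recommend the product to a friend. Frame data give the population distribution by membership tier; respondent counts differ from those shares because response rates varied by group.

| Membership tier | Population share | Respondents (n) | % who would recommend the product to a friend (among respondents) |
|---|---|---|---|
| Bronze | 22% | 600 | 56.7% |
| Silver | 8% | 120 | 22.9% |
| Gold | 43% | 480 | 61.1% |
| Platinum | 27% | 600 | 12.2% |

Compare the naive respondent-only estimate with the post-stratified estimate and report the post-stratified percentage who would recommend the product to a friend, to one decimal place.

Without adjustment, the pooled respondent share is:
  (600/1800)×56.7 + (120/1800)×22.9 + (480/1800)×61.1 + (600/1800)×12.2 = 40.7867%
Post-stratified estimate weights by population shares:
  0.22×56.7 + 0.08×22.9 + 0.43×61.1 + 0.27×12.2 = 43.873%

43.9%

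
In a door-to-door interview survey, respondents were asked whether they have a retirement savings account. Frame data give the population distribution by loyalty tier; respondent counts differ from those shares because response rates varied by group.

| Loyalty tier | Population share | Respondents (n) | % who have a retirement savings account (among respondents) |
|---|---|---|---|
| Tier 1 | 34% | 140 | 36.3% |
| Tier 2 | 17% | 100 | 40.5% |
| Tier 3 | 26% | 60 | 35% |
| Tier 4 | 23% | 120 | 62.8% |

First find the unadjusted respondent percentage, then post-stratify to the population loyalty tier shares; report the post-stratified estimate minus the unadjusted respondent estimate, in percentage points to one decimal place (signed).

-1.9 percentage points

Unadjusted (pooled respondent) estimate weights by respondent counts:
  (140/420)×36.3 + (100/420)×40.5 + (60/420)×35 + (120/420)×62.8 = 44.6857%
Post-stratified estimate weights by population shares:
  0.34×36.3 + 0.17×40.5 + 0.26×35 + 0.23×62.8 = 42.771%
Difference = 42.771 − 44.6857 = -1.9147 pp.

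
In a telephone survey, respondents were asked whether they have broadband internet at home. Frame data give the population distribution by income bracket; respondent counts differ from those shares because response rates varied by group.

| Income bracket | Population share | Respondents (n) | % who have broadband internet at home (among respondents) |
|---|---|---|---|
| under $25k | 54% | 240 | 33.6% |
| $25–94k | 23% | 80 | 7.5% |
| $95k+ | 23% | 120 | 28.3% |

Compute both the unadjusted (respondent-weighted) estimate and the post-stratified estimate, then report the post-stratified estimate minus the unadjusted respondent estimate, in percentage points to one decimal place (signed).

Unadjusted (pooled respondent) estimate weights by respondent counts:
  (240/440)×33.6 + (80/440)×7.5 + (120/440)×28.3 = 27.4091%
Reweighting by population income bracket shares:
  0.54×33.6 + 0.23×7.5 + 0.23×28.3 = 26.378%
Difference = 26.378 − 27.4091 = -1.0311 pp.

-1.0 percentage points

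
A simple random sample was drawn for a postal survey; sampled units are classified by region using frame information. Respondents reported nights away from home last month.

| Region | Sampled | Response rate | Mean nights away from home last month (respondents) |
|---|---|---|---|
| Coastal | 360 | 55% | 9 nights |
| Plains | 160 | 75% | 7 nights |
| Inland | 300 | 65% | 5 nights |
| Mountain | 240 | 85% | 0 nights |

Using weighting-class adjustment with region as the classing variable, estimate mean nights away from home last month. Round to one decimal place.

5.5

Weighting each respondent by the inverse class response rate inflates each class back to its sampled size, so the class weight is n_sampled:
  Coastal: 360 × 9 = 3240
  Plains: 160 × 7 = 1120
  Inland: 300 × 5 = 1500
  Mountain: 240 × 0 = 0
Adjusted estimate = 5860 / 1,060 = 5.5283 → 5.5.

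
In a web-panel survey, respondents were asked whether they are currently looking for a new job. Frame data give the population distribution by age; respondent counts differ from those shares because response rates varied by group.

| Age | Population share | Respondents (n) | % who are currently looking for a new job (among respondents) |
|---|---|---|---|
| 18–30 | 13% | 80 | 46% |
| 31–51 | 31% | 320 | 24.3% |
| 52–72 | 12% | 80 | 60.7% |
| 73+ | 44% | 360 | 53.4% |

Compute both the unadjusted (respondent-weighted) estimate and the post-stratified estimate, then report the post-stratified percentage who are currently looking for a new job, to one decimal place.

44.3%

Unadjusted (pooled respondent) estimate weights by respondent counts:
  (80/840)×46 + (320/840)×24.3 + (80/840)×60.7 + (360/840)×53.4 = 42.3048%
Post-stratifying to population shares instead:
  0.13×46 + 0.31×24.3 + 0.12×60.7 + 0.44×53.4 = 44.293%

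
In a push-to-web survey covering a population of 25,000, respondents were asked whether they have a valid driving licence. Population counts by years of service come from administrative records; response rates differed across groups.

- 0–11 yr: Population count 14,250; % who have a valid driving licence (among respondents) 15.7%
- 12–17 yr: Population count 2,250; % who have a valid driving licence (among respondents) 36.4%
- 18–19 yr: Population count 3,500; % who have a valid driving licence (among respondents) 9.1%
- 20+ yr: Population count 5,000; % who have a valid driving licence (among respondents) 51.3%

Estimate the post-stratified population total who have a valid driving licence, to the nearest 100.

Estimated count per cell = population count × respondent percentage:
  0–11 yr: 14,250 × 15.7% = 2237.25
  12–17 yr: 2,250 × 36.4% = 819
  18–19 yr: 3,500 × 9.1% = 318.5
  20+ yr: 5,000 × 51.3% = 2565
Estimated total = 5939.75 → 5,900.

5,900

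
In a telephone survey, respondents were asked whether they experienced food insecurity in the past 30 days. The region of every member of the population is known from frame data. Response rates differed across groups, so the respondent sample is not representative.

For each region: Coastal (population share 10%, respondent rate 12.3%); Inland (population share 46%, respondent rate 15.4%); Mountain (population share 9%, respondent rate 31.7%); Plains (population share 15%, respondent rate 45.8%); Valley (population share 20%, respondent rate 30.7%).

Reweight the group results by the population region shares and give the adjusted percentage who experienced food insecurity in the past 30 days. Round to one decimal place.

24.2%

Weight each group's respondent value by its population share:
  Coastal: 0.1 × 12.3 = 1.23
  Inland: 0.46 × 15.4 = 7.084
  Mountain: 0.09 × 31.7 = 2.853
  Plains: 0.15 × 45.8 = 6.87
  Valley: 0.2 × 30.7 = 6.14
Post-stratified estimate = 24.177 → 24.2%.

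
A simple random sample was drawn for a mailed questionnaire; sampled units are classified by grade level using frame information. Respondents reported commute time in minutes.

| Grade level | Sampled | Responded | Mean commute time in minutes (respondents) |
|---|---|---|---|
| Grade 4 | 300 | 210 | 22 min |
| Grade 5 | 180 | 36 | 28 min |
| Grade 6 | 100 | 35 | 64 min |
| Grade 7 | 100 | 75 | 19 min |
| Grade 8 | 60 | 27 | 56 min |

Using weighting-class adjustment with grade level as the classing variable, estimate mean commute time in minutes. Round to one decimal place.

31.5

Class response rates: Grade 4 210/300 = 70%, Grade 5 36/180 = 20%, Grade 6 35/100 = 35%, Grade 7 75/100 = 75%, Grade 8 27/60 = 45%.
With weight = n_sampled/n_responded per class, the weighted class total is n_sampled:
  Grade 4: 300 × 22 = 6600
  Grade 5: 180 × 28 = 5040
  Grade 6: 100 × 64 = 6400
  Grade 7: 100 × 19 = 1900
  Grade 8: 60 × 56 = 3360
Adjusted estimate = 23,300 / 740 = 31.4865 → 31.5.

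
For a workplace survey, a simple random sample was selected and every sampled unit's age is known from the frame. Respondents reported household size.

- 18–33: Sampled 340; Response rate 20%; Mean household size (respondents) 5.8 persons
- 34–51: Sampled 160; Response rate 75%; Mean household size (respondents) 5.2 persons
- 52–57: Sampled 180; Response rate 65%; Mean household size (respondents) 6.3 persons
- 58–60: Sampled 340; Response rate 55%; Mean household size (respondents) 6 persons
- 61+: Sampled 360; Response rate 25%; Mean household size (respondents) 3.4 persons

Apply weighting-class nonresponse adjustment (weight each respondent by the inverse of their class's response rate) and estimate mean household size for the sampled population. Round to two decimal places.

5.22

With weight = n_sampled/n_responded per class, the weighted class total is n_sampled:
  18–33: 340 × 5.8 = 1972
  34–51: 160 × 5.2 = 832
  52–57: 180 × 6.3 = 1134
  58–60: 340 × 6 = 2040
  61+: 360 × 3.4 = 1224
Adjusted estimate = 7202 / 1,380 = 5.21884 → 5.22.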